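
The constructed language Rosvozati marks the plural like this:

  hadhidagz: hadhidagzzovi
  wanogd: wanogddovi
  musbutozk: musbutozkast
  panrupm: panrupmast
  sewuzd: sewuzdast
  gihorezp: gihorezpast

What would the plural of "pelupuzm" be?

pelupuzmast

wanogd and sewuzd both end in -d yet inflect differently (wanogddovi, sewuzdast), so the final letter is not what conditions the rule; the second-to-last letter is.
"pelupuzm" has second-to-last letter 'z'. The stems whose second-to-last letter is 'z' (musbutozk → musbutozkast, sewuzd → sewuzdast, gihorezp → gihorezpast) add -ast.
The other pattern: stems whose second-to-last letter is 'g' double the final consonant and add -ovi.
So pelupuzm → pelupuzmast.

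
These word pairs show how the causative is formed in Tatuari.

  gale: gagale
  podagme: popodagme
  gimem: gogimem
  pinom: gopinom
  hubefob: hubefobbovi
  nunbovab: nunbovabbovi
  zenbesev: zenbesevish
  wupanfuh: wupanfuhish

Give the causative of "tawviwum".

gale and gimem both have last vowel 'e' yet inflect differently (gagale, gogimem), so the last vowel is not what conditions the rule; the final letter is.
"tawviwum" ends in -m. The stems ending in -m (gimem → gogimem, pinom → gopinom) add the prefix go-.
So tawviwum → gotawviwum.

gotawviwum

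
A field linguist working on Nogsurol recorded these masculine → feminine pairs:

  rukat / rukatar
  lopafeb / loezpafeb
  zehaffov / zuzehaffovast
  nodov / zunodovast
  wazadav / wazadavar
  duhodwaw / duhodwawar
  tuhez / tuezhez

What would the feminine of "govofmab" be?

wazadav and zehaffov both end in -v yet inflect differently (wazadavar, zuzehaffovast), so the final letter is not what conditions the rule; the last vowel is.
"govofmab" has last vowel 'a'. The stems whose last vowel is 'a' (rukat → rukatar, wazadav → wazadavar, duhodwaw → duhodwawar) add -ar.
So govofmab → govofmabar.

govofmabar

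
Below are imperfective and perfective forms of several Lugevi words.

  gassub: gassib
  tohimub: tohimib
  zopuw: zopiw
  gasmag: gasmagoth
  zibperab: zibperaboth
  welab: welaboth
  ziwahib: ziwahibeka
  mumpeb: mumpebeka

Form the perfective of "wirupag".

gassub and zibperab both end in -b yet inflect differently (gassib, zibperaboth), so the final letter is not what conditions the rule; the last vowel is.
"wirupag" has last vowel 'a'. The stems whose last vowel is 'a' (gasmag → gasmagoth, zibperab → zibperaboth, welab → welaboth) add -oth.
The other patterns: stems whose last vowel is 'u' change the last vowel to 'i'; stems whose last vowel is 'e' or 'i' add -eka.
So wirupag → wirupagoth.

wirupagoth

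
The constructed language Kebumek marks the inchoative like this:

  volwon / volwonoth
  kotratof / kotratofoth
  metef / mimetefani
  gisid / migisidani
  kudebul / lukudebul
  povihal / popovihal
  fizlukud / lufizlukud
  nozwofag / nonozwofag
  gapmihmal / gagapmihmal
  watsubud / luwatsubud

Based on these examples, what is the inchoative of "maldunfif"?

kudebul and povihal both end in -l yet inflect differently (lukudebul, popovihal), so the final letter is not what conditions the rule; the last vowel is.
"maldunfif" has last vowel 'i'. The one such stem in the data (gisid → migisidani) adds mi- … -ani around the stem, so the same rule applies.
So maldunfif → mimaldunfifani.

mimaldunfifani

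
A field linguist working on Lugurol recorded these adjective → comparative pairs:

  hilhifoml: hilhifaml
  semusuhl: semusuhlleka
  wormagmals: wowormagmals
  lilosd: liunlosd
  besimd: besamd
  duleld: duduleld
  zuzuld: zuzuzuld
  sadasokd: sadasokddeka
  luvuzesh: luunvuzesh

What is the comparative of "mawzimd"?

duleld and besimd both end in -d yet inflect differently (duduleld, besamd), so the final letter is not what conditions the rule; the second-to-last letter is.
"mawzimd" has second-to-last letter 'm'. The stems whose second-to-last letter is 'm' (hilhifoml → hilhifaml, besimd → besamd) change the last vowel to 'a'.
The other patterns: stems whose second-to-last letter is 'l' repeat the first consonant+vowel as a prefix; stems whose second-to-last letter is 's' insert -un- after the first vowel; stems whose second-to-last letter is 'h' or 'k' double the final consonant and add -eka.
So mawzimd → mawzamd.

mawzamd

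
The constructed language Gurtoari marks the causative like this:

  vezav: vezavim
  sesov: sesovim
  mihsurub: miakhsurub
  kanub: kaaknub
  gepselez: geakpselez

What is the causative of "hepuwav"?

hepuwavim

vezav and kanub both have 2 vowels yet inflect differently (vezavim, kaaknub), so the number of vowels is not what conditions the rule; the final letter is.
"hepuwav" ends in -v. The stems ending in -v (vezav → vezavim, sesov → sesovim) add -im.
So hepuwav → hepuwavim.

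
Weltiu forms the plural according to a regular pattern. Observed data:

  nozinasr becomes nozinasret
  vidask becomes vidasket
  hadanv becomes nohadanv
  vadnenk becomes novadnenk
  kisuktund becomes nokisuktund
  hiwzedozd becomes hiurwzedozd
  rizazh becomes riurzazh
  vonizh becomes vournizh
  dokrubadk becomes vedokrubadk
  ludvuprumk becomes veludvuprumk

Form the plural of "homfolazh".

hourmfolazh

vidask and vadnenk both end in -k yet inflect differently (vidasket, novadnenk), so the final letter is not what conditions the rule; the second-to-last letter is.
"homfolazh" has second-to-last letter 'z'. The stems whose second-to-last letter is 'z' (hiwzedozd → hiurwzedozd, rizazh → riurzazh, vonizh → vournizh) insert -ur- after the first vowel.
So homfolazh → hourmfolazh.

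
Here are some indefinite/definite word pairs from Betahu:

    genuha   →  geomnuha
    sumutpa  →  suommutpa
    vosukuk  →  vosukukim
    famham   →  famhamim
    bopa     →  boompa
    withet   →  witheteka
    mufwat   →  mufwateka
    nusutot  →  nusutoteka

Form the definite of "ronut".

ronuteka

mufwat and bopa both have last vowel 'a' yet inflect differently (mufwateka, boompa), so the last vowel is not what conditions the rule; the final letter is.
"ronut" ends in -t. The stems ending in -t (nusutot → nusutoteka, mufwat → mufwateka, withet → witheteka) add -eka.
So ronut → ronuteka.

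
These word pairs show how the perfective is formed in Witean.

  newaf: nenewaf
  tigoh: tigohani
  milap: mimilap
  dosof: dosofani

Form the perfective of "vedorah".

newaf and dosof both end in -f yet inflect differently (nenewaf, dosofani), so the final letter is not what conditions the rule; the last vowel is.
"vedorah" has last vowel 'a'. The stems whose last vowel is 'a' (milap → mimilap, newaf → nenewaf) repeat the first consonant+vowel as a prefix.
The other pattern: stems whose last vowel is 'o' add -ani.
So vedorah → vevedorah.

vevedorah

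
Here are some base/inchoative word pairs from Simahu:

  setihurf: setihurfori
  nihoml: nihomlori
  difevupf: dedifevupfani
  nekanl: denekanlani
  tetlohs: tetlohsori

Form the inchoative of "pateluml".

patelumlori

difevupf and setihurf both end in -f yet inflect differently (dedifevupfani, setihurfori), so the final letter is not what conditions the rule; the second-to-last letter is.
"pateluml" has second-to-last letter 'm'. The one such stem in the data (nihoml → nihomlori) adds -ori, so the same rule applies.
The other pattern: stems whose second-to-last letter is 'n' or 'p' add de- … -ani around the stem.
So pateluml → patelumlori.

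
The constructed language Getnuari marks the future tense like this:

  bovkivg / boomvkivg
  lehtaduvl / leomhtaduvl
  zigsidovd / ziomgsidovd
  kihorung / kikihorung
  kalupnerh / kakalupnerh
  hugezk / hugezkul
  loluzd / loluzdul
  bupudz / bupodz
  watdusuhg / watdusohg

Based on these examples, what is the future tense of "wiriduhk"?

"wiriduhk" has second-to-last letter 'h'. The one such stem in the data (watdusuhg → watdusohg) changes the last vowel to 'o' (as does bupudz), so the same rule applies.
The other patterns: stems whose second-to-last letter is 'v' insert -om- after the first vowel; stems whose second-to-last letter is 'n' or 'r' repeat the first consonant+vowel as a prefix; stems whose second-to-last letter is 'z' add -ul.
So wiriduhk → wiridohk.

wiridohk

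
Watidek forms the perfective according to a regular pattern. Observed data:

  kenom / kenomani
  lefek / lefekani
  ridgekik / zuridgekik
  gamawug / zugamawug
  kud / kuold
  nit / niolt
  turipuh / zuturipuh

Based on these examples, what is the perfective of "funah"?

funahani

lefek and ridgekik both end in -k yet inflect differently (lefekani, zuridgekik), so the final letter is not what conditions the rule; the number of vowels is.
"funah" has 2 vowels. The stems with 2 vowels (lefek → lefekani, kenom → kenomani) add -ani.
So funah → funahani.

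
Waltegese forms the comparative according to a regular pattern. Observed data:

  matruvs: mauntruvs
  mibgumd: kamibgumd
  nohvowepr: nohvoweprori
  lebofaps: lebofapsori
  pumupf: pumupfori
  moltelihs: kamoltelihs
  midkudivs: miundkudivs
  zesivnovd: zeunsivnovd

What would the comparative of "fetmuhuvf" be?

lebofaps and matruvs both end in -s yet inflect differently (lebofapsori, mauntruvs), so the final letter is not what conditions the rule; the second-to-last letter is.
"fetmuhuvf" has second-to-last letter 'v'. The stems whose second-to-last letter is 'v' (zesivnovd → zeunsivnovd, matruvs → mauntruvs, midkudivs → miundkudivs) insert -un- after the first vowel.
The other patterns: stems whose second-to-last letter is 'p' add -ori; stems whose second-to-last letter is 'h' or 'm' add the prefix ka-.
So fetmuhuvf → feuntmuhuvf.

feuntmuhuvf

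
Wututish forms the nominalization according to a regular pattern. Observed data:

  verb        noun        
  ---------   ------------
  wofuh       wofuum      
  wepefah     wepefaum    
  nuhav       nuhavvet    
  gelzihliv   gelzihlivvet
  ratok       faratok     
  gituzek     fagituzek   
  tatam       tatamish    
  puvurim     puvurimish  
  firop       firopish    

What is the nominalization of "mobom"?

wepefah and nuhav both have last vowel 'a' yet inflect differently (wepefaum, nuhavvet), so the last vowel is not what conditions the rule; the final letter is.
"mobom" ends in -m. The stems ending in -m (tatam → tatamish, puvurim → puvurimish) add -ish.
The other patterns: stems ending in -h drop the final letter and add -um; stems ending in -v double the final consonant and add -et; stems ending in -k add the prefix fa-.
So mobom → mobomish.

mobomish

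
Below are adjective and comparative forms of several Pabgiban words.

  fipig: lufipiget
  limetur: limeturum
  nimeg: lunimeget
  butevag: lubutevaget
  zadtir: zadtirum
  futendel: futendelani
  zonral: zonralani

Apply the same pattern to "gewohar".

gewoharum

"gewohar" ends in -r. The stems ending in -r (zadtir → zadtirum, limetur → limeturum) add -um.
So gewohar → gewoharum.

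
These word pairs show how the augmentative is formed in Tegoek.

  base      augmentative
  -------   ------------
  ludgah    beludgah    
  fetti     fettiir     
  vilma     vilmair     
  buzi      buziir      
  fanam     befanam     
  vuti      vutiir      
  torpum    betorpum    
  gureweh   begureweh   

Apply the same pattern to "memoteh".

bememoteh

vilma and fanam both have last vowel 'a' yet inflect differently (vilmair, befanam), so the last vowel is not what conditions the rule; whether the stem ends in a vowel or a consonant is.
"memoteh" ends in a consonant. The stems ending in a consonant (fanam → befanam, ludgah → beludgah, torpum → betorpum) add the prefix be-.
So memoteh → bememoteh.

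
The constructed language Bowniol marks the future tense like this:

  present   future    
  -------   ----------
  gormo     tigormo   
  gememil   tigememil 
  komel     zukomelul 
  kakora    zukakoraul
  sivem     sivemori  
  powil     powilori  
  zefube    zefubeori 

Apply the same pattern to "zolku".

gememil and komel both end in -l yet inflect differently (tigememil, zukomelul), so the final letter is not what conditions the rule; the first letter is.
"zolku" begins with z-. The one such stem in the data (zefube → zefubeori) adds -ori, so the same rule applies.
The other patterns: stems beginning with g- add the prefix ti-; stems beginning with k- add zu- … -ul around the stem.
So zolku → zolkuori.

zolkuori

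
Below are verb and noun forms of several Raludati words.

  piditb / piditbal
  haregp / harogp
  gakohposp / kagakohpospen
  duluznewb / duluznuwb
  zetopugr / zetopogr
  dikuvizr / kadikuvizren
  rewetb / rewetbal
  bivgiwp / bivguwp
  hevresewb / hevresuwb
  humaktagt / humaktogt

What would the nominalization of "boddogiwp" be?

boddoguwp

duluznewb and rewetb both end in -b yet inflect differently (duluznuwb, rewetbal), so the final letter is not what conditions the rule; the second-to-last letter is.
"boddogiwp" has second-to-last letter 'w'. The stems whose second-to-last letter is 'w' (duluznewb → duluznuwb, hevresewb → hevresuwb, bivgiwp → bivguwp) change the last vowel to 'u'.
The other patterns: stems whose second-to-last letter is 't' add -al; stems whose second-to-last letter is 'g' change the last vowel to 'o'; stems whose second-to-last letter is 's' or 'z' add ka- … -en around the stem.
So boddogiwp → boddoguwp.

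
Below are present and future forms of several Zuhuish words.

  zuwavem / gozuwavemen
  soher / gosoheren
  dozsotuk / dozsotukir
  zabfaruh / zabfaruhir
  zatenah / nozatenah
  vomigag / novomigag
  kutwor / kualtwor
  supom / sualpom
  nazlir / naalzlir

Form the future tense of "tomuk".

tomukir

zabfaruh and zatenah both end in -h yet inflect differently (zabfaruhir, nozatenah), so the final letter is not what conditions the rule; the last vowel is.
"tomuk" has last vowel 'u'. The stems whose last vowel is 'u' (dozsotuk → dozsotukir, zabfaruh → zabfaruhir) add -ir.
The other patterns: stems whose last vowel is 'e' add go- … -en around the stem; stems whose last vowel is 'a' add the prefix no-; stems whose last vowel is 'i' or 'o' insert -al- after the first vowel.
So tomuk → tomukir.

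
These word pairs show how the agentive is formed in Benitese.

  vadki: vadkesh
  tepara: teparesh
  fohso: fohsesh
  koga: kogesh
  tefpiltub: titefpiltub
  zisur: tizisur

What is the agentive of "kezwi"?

kezwesh

tepara and tefpiltub both begin with t- yet inflect differently (teparesh, titefpiltub), so the first letter is not what conditions the rule; whether the stem ends in a vowel or a consonant is.
"kezwi" ends in a vowel. The stems ending in a vowel (vadki → vadkesh, tepara → teparesh, fohso → fohsesh) drop the final letter and add -esh.
So kezwi → kezwesh.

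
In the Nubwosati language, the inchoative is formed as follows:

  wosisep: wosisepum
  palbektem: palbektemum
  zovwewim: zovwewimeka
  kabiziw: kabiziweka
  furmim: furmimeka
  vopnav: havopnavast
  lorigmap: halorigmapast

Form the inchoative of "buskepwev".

buskepwevum

"buskepwev" has last vowel 'e'. The stems whose last vowel is 'e' (wosisep → wosisepum, palbektem → palbektemum) add -um.
The other patterns: stems whose last vowel is 'i' add -eka; stems whose last vowel is 'a' add ha- … -ast around the stem.
So buskepwev → buskepwevum.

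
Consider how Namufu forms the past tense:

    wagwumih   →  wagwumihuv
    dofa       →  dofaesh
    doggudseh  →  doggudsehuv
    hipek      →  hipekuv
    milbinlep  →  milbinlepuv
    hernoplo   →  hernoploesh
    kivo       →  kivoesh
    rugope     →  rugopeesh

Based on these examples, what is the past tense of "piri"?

doggudseh and rugope both have last vowel 'e' yet inflect differently (doggudsehuv, rugopeesh), so the last vowel is not what conditions the rule; whether the stem ends in a vowel or a consonant is.
"piri" ends in a vowel. The stems ending in a vowel (kivo → kivoesh, rugope → rugopeesh, dofa → dofaesh) add -esh.
So piri → piriesh.

piriesh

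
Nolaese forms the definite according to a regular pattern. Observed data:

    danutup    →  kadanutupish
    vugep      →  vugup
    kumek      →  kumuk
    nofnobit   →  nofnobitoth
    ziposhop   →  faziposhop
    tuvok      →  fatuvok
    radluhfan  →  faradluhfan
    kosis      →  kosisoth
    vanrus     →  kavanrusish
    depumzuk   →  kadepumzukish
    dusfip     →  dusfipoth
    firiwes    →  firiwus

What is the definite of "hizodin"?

depumzuk and kumek both end in -k yet inflect differently (kadepumzukish, kumuk), so the final letter is not what conditions the rule; the last vowel is.
"hizodin" has last vowel 'i'. The stems whose last vowel is 'i' (dusfip → dusfipoth, nofnobit → nofnobitoth, kosis → kosisoth) add -oth.
So hizodin → hizodinoth.

hizodinoth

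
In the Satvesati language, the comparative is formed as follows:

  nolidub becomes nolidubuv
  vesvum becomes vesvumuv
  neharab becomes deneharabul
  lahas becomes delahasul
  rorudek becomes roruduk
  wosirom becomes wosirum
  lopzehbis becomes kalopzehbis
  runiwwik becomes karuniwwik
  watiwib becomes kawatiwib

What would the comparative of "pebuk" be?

pebukuv

nolidub and neharab both end in -b yet inflect differently (nolidubuv, deneharabul), so the final letter is not what conditions the rule; the last vowel is.
"pebuk" has last vowel 'u'. The stems whose last vowel is 'u' (nolidub → nolidubuv, vesvum → vesvumuv) add -uv.
So pebuk → pebukuv.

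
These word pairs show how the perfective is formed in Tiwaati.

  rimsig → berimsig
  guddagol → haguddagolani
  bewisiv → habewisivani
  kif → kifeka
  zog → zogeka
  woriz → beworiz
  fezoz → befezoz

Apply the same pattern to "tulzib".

betulzib

"tulzib" has 2 vowels. The stems with 2 vowels (woriz → beworiz, fezoz → befezoz, rimsig → berimsig) add the prefix be-.
The other patterns: stems with 1 vowel add -eka; stems with 3 vowels add ha- … -ani around the stem.
So tulzib → betulzib.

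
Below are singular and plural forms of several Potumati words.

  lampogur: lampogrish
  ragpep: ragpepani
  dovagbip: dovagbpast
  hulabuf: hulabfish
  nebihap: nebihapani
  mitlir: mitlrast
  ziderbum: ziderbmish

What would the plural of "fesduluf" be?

fesdulfish

lampogur and mitlir both end in -r yet inflect differently (lampogrish, mitlrast), so the final letter is not what conditions the rule; the last vowel is.
"fesduluf" has last vowel 'u'. The stems whose last vowel is 'u' (hulabuf → hulabfish, lampogur → lampogrish, ziderbum → ziderbmish) delete the last vowel and add -ish.
So fesduluf → fesdulfish.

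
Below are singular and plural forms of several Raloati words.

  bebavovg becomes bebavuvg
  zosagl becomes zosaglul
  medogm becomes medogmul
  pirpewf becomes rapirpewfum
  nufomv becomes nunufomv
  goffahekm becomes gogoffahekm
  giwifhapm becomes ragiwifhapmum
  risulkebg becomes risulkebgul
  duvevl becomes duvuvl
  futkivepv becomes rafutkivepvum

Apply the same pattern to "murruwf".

ramurruwfum

"murruwf" has second-to-last letter 'w'. The one such stem in the data (pirpewf → rapirpewfum) adds ra- … -um around the stem, so the same rule applies.
So murruwf → ramurruwfum.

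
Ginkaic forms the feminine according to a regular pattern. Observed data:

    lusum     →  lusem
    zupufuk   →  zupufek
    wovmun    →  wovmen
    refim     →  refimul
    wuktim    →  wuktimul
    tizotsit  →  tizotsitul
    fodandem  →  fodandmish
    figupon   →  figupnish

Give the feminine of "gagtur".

lusum and refim both end in -m yet inflect differently (lusem, refimul), so the final letter is not what conditions the rule; the last vowel is.
"gagtur" has last vowel 'u'. The stems whose last vowel is 'u' (lusum → lusem, zupufuk → zupufek, wovmun → wovmen) change the last vowel to 'e'.
The other patterns: stems whose last vowel is 'i' add -ul; stems whose last vowel is 'e' or 'o' delete the last vowel and add -ish.
So gagtur → gagter.

gagter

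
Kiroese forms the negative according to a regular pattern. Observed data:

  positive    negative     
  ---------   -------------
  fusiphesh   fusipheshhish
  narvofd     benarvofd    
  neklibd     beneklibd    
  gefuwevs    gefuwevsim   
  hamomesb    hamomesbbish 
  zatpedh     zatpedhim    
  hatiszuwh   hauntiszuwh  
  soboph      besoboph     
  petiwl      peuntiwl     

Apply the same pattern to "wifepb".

bewifepb

zatpedh and fusiphesh both end in -h yet inflect differently (zatpedhim, fusipheshhish), so the final letter is not what conditions the rule; the second-to-last letter is.
"wifepb" has second-to-last letter 'p'. The one such stem in the data (soboph → besoboph) adds the prefix be-, so the same rule applies.
The other patterns: stems whose second-to-last letter is 'd' or 'v' add -im; stems whose second-to-last letter is 's' double the final consonant and add -ish; stems whose second-to-last letter is 'w' insert -un- after the first vowel.
So wifepb → bewifepb.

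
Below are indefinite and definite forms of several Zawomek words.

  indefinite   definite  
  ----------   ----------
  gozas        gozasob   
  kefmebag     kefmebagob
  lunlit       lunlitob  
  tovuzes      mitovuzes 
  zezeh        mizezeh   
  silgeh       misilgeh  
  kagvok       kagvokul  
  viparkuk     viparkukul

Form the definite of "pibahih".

"pibahih" has last vowel 'i'. The one such stem in the data (lunlit → lunlitob) adds -ob, so the same rule applies.
The other patterns: stems whose last vowel is 'e' add the prefix mi-; stems whose last vowel is 'o' or 'u' add -ul.
So pibahih → pibahihob.

pibahihob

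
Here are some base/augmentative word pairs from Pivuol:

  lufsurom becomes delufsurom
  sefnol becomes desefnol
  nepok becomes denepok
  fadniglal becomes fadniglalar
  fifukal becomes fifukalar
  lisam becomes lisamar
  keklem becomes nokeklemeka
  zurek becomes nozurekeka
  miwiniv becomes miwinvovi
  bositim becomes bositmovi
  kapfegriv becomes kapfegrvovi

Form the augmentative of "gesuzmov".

sefnol and fadniglal both end in -l yet inflect differently (desefnol, fadniglalar), so the final letter is not what conditions the rule; the last vowel is.
"gesuzmov" has last vowel 'o'. The stems whose last vowel is 'o' (lufsurom → delufsurom, sefnol → desefnol, nepok → denepok) add the prefix de-.
So gesuzmov → degesuzmov.

degesuzmov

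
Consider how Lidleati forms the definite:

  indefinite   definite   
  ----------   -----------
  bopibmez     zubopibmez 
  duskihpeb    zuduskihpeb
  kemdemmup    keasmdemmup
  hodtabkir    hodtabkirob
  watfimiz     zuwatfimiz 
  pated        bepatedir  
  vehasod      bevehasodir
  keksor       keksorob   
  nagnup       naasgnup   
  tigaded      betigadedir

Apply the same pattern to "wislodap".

wiasslodap

vehasod and keksor both have last vowel 'o' yet inflect differently (bevehasodir, keksorob), so the last vowel is not what conditions the rule; the final letter is.
"wislodap" ends in -p. The stems ending in -p (kemdemmup → keasmdemmup, nagnup → naasgnup) insert -as- after the first vowel.
So wislodap → wiasslodap.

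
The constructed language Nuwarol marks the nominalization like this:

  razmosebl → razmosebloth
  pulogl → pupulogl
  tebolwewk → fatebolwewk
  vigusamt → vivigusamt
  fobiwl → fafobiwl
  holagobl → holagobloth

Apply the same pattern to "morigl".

"morigl" has second-to-last letter 'g'. The one such stem in the data (pulogl → pupulogl) repeats the first consonant+vowel as a prefix (as does vigusamt), so the same rule applies.
So morigl → momorigl.

momorigl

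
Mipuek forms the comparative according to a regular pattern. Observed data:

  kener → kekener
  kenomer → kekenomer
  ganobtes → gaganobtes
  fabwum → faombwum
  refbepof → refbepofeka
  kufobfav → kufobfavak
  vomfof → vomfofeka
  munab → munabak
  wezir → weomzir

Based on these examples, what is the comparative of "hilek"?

kenomer and wezir both end in -r yet inflect differently (kekenomer, weomzir), so the final letter is not what conditions the rule; the last vowel is.
"hilek" has last vowel 'e'. The stems whose last vowel is 'e' (kenomer → kekenomer, ganobtes → gaganobtes, kener → kekener) repeat the first consonant+vowel as a prefix.
The other patterns: stems whose last vowel is 'a' add -ak; stems whose last vowel is 'o' add -eka; stems whose last vowel is 'i' or 'u' insert -om- after the first vowel.
So hilek → hihilek.

hihilek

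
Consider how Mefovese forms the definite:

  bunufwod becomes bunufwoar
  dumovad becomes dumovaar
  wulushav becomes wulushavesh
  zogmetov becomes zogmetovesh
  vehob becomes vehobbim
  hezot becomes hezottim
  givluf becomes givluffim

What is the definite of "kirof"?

dumovad and wulushav both have last vowel 'a' yet inflect differently (dumovaar, wulushavesh), so the last vowel is not what conditions the rule; the final letter is.
"kirof" ends in -f. The one such stem in the data (givluf → givluffim) doubles the final consonant and adds -im (as do vehob, hezot), so the same rule applies.
The other patterns: stems ending in -d drop the final letter and add -ar; stems ending in -v add -esh.
So kirof → kiroffim.

kiroffim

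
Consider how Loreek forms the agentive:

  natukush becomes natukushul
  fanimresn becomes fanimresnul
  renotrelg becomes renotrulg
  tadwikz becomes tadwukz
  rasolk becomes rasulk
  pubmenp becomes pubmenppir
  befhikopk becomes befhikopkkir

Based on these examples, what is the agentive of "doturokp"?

rasolk and befhikopk both end in -k yet inflect differently (rasulk, befhikopkkir), so the final letter is not what conditions the rule; the second-to-last letter is.
"doturokp" has second-to-last letter 'k'. The one such stem in the data (tadwikz → tadwukz) changes the last vowel to 'u' (as do renotrelg, rasolk), so the same rule applies.
So doturokp → doturukp.

doturukp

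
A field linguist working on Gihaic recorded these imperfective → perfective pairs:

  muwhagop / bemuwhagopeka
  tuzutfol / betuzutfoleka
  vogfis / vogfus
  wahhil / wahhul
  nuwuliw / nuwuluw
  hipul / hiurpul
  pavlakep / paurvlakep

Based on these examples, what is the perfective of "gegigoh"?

begegigoheka

"gegigoh" has last vowel 'o'. The stems whose last vowel is 'o' (muwhagop → bemuwhagopeka, tuzutfol → betuzutfoleka) add be- … -eka around the stem.
So gegigoh → begegigoheka.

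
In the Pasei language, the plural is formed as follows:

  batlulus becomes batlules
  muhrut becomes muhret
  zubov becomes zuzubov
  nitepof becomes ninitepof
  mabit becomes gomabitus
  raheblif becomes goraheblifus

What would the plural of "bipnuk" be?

bipnek

"bipnuk" has last vowel 'u'. The stems whose last vowel is 'u' (batlulus → batlules, muhrut → muhret) change the last vowel to 'e'.
The other patterns: stems whose last vowel is 'o' repeat the first consonant+vowel as a prefix; stems whose last vowel is 'i' add go- … -us around the stem.
So bipnuk → bipnek.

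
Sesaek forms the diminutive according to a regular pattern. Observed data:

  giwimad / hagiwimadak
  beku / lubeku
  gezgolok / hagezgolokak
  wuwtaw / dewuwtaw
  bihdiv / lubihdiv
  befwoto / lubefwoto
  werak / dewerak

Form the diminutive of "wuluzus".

gezgolok and werak both end in -k yet inflect differently (hagezgolokak, dewerak), so the final letter is not what conditions the rule; the first letter is.
"wuluzus" begins with w-. The stems beginning with w- (wuwtaw → dewuwtaw, werak → dewerak) add the prefix de-.
So wuluzus → dewuluzus.

dewuluzus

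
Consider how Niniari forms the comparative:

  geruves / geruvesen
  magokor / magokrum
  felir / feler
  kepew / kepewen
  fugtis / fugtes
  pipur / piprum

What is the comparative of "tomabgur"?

tomabgrum

"tomabgur" has last vowel 'u'. The one such stem in the data (pipur → piprum) deletes the last vowel and adds -um (as does magokor), so the same rule applies.
So tomabgur → tomabgrum.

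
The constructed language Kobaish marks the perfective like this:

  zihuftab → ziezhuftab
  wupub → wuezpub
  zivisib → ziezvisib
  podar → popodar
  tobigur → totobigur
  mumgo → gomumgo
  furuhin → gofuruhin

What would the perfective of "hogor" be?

hohogor

zihuftab and podar both have last vowel 'a' yet inflect differently (ziezhuftab, popodar), so the last vowel is not what conditions the rule; the final letter is.
"hogor" ends in -r. The stems ending in -r (podar → popodar, tobigur → totobigur) repeat the first consonant+vowel as a prefix.
The other patterns: stems ending in -b insert -ez- after the first vowel; stems ending in -n or -o add the prefix go-.
So hogor → hohogor.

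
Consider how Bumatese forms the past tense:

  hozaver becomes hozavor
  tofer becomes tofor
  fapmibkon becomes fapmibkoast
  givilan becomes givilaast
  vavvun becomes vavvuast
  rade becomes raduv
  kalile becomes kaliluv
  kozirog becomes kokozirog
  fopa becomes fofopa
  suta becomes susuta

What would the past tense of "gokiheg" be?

gogokiheg

hozaver and rade both have last vowel 'e' yet inflect differently (hozavor, raduv), so the last vowel is not what conditions the rule; the final letter is.
"gokiheg" ends in -g. The one such stem in the data (kozirog → kokozirog) repeats the first consonant+vowel as a prefix (as do fopa, suta), so the same rule applies.
The other patterns: stems ending in -r change the last vowel to 'o'; stems ending in -n drop the final letter and add -ast; stems ending in -e drop the final letter and add -uv.
So gokiheg → gogokiheg.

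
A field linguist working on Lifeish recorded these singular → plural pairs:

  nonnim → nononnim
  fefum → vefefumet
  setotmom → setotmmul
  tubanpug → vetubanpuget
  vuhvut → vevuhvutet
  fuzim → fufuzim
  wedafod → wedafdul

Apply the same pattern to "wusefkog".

setotmom and nonnim both end in -m yet inflect differently (setotmmul, nononnim), so the final letter is not what conditions the rule; the last vowel is.
"wusefkog" has last vowel 'o'. The stems whose last vowel is 'o' (wedafod → wedafdul, setotmom → setotmmul) delete the last vowel and add -ul.
The other patterns: stems whose last vowel is 'i' repeat the first consonant+vowel as a prefix; stems whose last vowel is 'u' add ve- … -et around the stem.
So wusefkog → wusefkgul.

wusefkgul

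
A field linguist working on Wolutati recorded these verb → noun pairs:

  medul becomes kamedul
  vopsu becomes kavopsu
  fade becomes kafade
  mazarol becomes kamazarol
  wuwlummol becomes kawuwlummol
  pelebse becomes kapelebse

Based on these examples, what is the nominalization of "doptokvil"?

Every pair shown (medul → kamedul, vopsu → kavopsu, fade → kafade, …) follows the same rule: add the prefix ka-.
So doptokvil → kadoptokvil.

kadoptokvil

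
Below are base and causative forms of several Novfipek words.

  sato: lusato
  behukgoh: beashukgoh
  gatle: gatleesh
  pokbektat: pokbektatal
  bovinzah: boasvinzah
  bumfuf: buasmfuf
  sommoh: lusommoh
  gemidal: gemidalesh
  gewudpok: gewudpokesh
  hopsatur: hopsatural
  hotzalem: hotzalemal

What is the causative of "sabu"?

lusabu

behukgoh and sommoh both end in -h yet inflect differently (beashukgoh, lusommoh), so the final letter is not what conditions the rule; the first letter is.
"sabu" begins with s-. The stems beginning with s- (sato → lusato, sommoh → lusommoh) add the prefix lu-.
The other patterns: stems beginning with g- add -esh; stems beginning with b- insert -as- after the first vowel; stems beginning with h- or p- add -al.
So sabu → lusabu.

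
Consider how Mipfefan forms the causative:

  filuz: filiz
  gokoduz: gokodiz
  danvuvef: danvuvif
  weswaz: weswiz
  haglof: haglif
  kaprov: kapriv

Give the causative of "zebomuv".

Every pair shown (filuz → filiz, gokoduz → gokodiz, danvuvef → danvuvif, …) follows the same rule: change the last vowel to 'i'.
So zebomuv → zebomiv.

zebomiv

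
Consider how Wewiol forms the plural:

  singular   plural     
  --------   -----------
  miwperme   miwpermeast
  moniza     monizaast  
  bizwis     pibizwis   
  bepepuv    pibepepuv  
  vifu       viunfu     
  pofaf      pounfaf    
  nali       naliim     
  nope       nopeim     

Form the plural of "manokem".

miwperme and nope both end in -e yet inflect differently (miwpermeast, nopeim), so the final letter is not what conditions the rule; the first letter is.
"manokem" begins with m-. The stems beginning with m- (miwperme → miwpermeast, moniza → monizaast) add -ast.
So manokem → manokemast.

manokemast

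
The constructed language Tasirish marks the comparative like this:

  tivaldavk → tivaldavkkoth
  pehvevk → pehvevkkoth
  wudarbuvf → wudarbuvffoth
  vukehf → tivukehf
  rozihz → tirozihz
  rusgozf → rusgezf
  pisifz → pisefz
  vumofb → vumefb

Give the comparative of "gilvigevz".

gilvigevzzoth

wudarbuvf and vukehf both end in -f yet inflect differently (wudarbuvffoth, tivukehf), so the final letter is not what conditions the rule; the second-to-last letter is.
"gilvigevz" has second-to-last letter 'v'. The stems whose second-to-last letter is 'v' (tivaldavk → tivaldavkkoth, pehvevk → pehvevkkoth, wudarbuvf → wudarbuvffoth) double the final consonant and add -oth.
So gilvigevz → gilvigevzzoth.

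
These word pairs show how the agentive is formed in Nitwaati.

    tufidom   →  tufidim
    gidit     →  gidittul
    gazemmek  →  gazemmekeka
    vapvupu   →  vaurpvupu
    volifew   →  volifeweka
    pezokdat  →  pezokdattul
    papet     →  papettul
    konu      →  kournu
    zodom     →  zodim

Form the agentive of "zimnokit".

zimnokittul

papet and gazemmek both have last vowel 'e' yet inflect differently (papettul, gazemmekeka), so the last vowel is not what conditions the rule; the final letter is.
"zimnokit" ends in -t. The stems ending in -t (papet → papettul, pezokdat → pezokdattul, gidit → gidittul) double the final consonant and add -ul.
So zimnokit → zimnokittul.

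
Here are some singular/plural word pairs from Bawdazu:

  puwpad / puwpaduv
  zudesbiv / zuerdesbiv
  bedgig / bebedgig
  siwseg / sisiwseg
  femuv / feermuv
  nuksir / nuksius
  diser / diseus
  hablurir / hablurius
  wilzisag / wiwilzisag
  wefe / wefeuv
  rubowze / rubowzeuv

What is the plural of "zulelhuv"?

wefe and diser both have last vowel 'e' yet inflect differently (wefeuv, diseus), so the last vowel is not what conditions the rule; the final letter is.
"zulelhuv" ends in -v. The stems ending in -v (zudesbiv → zuerdesbiv, femuv → feermuv) insert -er- after the first vowel.
The other patterns: stems ending in -d or -e add -uv; stems ending in -r drop the final letter and add -us; stems ending in -g repeat the first consonant+vowel as a prefix.
So zulelhuv → zuerlelhuv.

zuerlelhuv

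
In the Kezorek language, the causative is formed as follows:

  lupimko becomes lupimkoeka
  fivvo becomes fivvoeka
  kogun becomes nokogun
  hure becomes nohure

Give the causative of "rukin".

norukin

"rukin" ends in -n. The one such stem in the data (kogun → nokogun) adds the prefix no-, so the same rule applies.
The other pattern: stems ending in -o add -eka.
So rukin → norukin.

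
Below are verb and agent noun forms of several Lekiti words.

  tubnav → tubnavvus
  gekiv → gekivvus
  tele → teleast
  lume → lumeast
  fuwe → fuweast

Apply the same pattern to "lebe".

lebeast

"lebe" ends in -e. The stems ending in -e (tele → teleast, lume → lumeast, fuwe → fuweast) add -ast.
So lebe → lebeast.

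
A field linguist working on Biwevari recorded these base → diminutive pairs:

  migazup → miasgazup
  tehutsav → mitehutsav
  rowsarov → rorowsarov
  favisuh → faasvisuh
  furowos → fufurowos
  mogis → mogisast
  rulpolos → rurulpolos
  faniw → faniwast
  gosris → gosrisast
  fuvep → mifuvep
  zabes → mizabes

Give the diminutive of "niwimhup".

niaswimhup

rulpolos and mogis both end in -s yet inflect differently (rurulpolos, mogisast), so the final letter is not what conditions the rule; the last vowel is.
"niwimhup" has last vowel 'u'. The stems whose last vowel is 'u' (favisuh → faasvisuh, migazup → miasgazup) insert -as- after the first vowel.
The other patterns: stems whose last vowel is 'o' repeat the first consonant+vowel as a prefix; stems whose last vowel is 'i' add -ast; stems whose last vowel is 'a' or 'e' add the prefix mi-.
So niwimhup → niaswimhup.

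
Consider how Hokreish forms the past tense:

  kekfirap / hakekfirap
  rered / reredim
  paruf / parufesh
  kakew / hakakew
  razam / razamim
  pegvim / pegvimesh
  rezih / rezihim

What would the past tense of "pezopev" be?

razam and pegvim both end in -m yet inflect differently (razamim, pegvimesh), so the final letter is not what conditions the rule; the first letter is.
"pezopev" begins with p-. The stems beginning with p- (paruf → parufesh, pegvim → pegvimesh) add -esh.
The other patterns: stems beginning with r- add -im; stems beginning with k- add the prefix ha-.
So pezopev → pezopevesh.

pezopevesh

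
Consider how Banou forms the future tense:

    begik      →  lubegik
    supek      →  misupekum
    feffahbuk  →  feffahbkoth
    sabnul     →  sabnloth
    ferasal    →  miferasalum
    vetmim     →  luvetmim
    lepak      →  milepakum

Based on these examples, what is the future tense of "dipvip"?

feffahbuk and begik both end in -k yet inflect differently (feffahbkoth, lubegik), so the final letter is not what conditions the rule; the last vowel is.
"dipvip" has last vowel 'i'. The stems whose last vowel is 'i' (begik → lubegik, vetmim → luvetmim) add the prefix lu-.
The other patterns: stems whose last vowel is 'u' delete the last vowel and add -oth; stems whose last vowel is 'a' or 'e' add mi- … -um around the stem.
So dipvip → ludipvip.

ludipvip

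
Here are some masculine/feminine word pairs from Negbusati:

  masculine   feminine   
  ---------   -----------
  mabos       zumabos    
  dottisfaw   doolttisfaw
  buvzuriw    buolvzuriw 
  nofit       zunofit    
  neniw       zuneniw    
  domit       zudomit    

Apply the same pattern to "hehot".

"hehot" has 2 vowels. The stems with 2 vowels (domit → zudomit, neniw → zuneniw, nofit → zunofit) add the prefix zu-.
So hehot → zuhehot.

zuhehot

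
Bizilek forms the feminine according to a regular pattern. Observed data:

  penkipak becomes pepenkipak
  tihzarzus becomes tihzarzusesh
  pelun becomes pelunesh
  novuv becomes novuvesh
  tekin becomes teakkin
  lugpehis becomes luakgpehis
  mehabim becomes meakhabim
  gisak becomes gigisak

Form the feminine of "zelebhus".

zelebhusesh

"zelebhus" has last vowel 'u'. The stems whose last vowel is 'u' (pelun → pelunesh, tihzarzus → tihzarzusesh, novuv → novuvesh) add -esh.
So zelebhus → zelebhusesh.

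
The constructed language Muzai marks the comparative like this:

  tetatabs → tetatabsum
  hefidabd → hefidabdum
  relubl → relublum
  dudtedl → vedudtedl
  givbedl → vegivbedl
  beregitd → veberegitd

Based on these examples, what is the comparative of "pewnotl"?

hefidabd and beregitd both end in -d yet inflect differently (hefidabdum, veberegitd), so the final letter is not what conditions the rule; the second-to-last letter is.
"pewnotl" has second-to-last letter 't'. The one such stem in the data (beregitd → veberegitd) adds the prefix ve-, so the same rule applies.
The other pattern: stems whose second-to-last letter is 'b' add -um.
So pewnotl → vepewnotl.

vepewnotl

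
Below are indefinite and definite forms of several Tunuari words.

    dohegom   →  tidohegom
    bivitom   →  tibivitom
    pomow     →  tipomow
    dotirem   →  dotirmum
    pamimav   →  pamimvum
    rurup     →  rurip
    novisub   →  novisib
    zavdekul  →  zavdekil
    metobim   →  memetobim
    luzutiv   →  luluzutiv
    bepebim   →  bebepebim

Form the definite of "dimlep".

dimlpum

"dimlep" has last vowel 'e'. The one such stem in the data (dotirem → dotirmum) deletes the last vowel and adds -um (as does pamimav), so the same rule applies.
So dimlep → dimlpum.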